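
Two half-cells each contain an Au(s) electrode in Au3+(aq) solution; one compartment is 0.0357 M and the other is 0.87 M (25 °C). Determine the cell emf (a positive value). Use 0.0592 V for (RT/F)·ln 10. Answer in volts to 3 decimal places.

For a concentration cell E°cell = 0, since both electrodes use the same couple.
The compartment with the higher Au3+(aq) concentration (0.87 M) acts as the cathode; ions are reduced there and produced at the dilute (0.0357 M) anode.
With n = 3, Ecell = −(0.0592/3)·log([dilute]/[conc]) = −(0.0592/3)·log(0.0357/0.87) = +0.027 V.

0.027 V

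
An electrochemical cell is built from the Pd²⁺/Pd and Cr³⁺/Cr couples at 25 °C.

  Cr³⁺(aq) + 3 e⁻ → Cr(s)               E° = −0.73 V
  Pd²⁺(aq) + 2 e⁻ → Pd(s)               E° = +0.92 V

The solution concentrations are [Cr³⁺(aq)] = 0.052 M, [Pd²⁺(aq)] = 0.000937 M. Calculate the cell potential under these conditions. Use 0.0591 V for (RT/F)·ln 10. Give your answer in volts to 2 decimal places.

Pd²⁺/Pd is reduced (cathode, E° = +0.92 V) and Cr³⁺/Cr is oxidized (anode).
E°cell = E°cat − E°an = +0.92 − (−0.73) = +1.65 V; n = 6.
For the overall reaction 3 Pd²⁺(aq) + 2 Cr(s) → 3 Pd(s) + 2 Cr³⁺(aq), Q = [Cr³⁺(aq)]^2 / [Pd²⁺(aq)]^3 = 3.29×10^6, giving log Q = 6.517.
Applying E = E° − (RT ln10/nF)·log Q gives +1.65 − (0.0591/6)(6.517) = +1.59 V.

+1.59 V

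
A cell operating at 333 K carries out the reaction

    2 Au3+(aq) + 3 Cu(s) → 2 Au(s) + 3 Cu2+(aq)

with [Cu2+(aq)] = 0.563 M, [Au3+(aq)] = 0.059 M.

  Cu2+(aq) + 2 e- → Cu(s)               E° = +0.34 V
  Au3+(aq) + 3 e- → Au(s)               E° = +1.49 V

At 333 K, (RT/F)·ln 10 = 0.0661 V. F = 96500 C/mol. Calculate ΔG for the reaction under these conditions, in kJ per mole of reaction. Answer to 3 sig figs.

The standard cell potential is +1.49 − (+0.34) = +1.15 V, with n = 6 electrons in the balanced equation.
Here Q = [Cu2+(aq)]^3 / [Au3+(aq)]^2 = 51.3 (log Q = 1.710), giving E = +1.15 − (0.0661/6)·(1.710) = +1.1312 V.
Then ΔG = −nFE = −6 × 96500 × +1.1312 J/mol = −655 kJ/mol.

−655 kJ/mol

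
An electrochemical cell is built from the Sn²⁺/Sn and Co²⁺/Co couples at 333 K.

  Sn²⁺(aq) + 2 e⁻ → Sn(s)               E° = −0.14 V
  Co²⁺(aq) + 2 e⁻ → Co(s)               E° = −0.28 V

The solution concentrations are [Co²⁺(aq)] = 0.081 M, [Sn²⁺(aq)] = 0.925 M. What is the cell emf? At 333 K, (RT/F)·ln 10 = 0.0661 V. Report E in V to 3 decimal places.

+0.175 V

The Sn²⁺/Sn couple has the more positive E°, so it is the cathode; Co²⁺/Co is the anode.
E°cell = E°cat − E°an = −0.14 − (−0.28) = +0.14 V; n = 2.
For the overall reaction Sn²⁺(aq) + Co(s) → Sn(s) + Co²⁺(aq), Q = [Co²⁺(aq)] / [Sn²⁺(aq)] = 0.0876, giving log Q = −1.058.
Applying E = E° − (RT ln10/nF)·log Q gives +0.14 − (0.0661/2)(−1.058) = +0.175 V.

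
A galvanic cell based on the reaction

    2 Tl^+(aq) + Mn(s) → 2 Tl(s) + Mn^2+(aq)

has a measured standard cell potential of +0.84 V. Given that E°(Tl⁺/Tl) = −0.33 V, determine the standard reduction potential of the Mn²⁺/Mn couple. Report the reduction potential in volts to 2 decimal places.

−1.17 V

In the reaction as written the Tl⁺/Tl couple is reduced (cathode) and Mn²⁺/Mn is oxidized (anode), so E°cell = E°(Tl⁺/Tl) − E°(Mn²⁺/Mn).
E°(Mn²⁺/Mn) = E°(cathode) − E°cell = −0.33 − (+0.84) = −1.17 V.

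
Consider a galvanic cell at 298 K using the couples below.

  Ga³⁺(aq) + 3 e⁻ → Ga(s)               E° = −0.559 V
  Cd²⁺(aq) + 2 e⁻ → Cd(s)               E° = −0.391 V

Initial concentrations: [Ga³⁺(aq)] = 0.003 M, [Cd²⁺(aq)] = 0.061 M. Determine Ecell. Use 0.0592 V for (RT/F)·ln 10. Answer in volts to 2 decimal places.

Cd²⁺/Cd is reduced (cathode, E° = −0.391 V) and Ga³⁺/Ga is oxidized (anode).
E°cell = E°cat − E°an = −0.391 − (−0.559) = +0.168 V; n = 6.
Balancing gives 3 Cd²⁺(aq) + 2 Ga(s) → 3 Cd(s) + 2 Ga³⁺(aq); hence Q = [Ga³⁺(aq)]^2 / [Cd²⁺(aq)]^3 = 0.0397 (log Q = −1.402).
By the Nernst equation, E = +0.168 − (0.0592/6)·(−1.402) = +0.18 V.

+0.18 V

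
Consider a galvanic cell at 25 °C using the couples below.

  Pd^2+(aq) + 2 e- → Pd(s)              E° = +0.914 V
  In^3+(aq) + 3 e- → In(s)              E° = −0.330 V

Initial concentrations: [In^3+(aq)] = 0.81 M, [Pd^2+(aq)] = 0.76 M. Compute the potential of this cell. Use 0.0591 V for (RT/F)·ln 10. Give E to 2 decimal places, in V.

The Pd²⁺/Pd couple has the more positive E°, so it is the cathode; In³⁺/In is the anode.
E°cell = +0.914 − (−0.330) = +1.244 V, with n = 6 electrons transferred.
The balanced reaction is 3 Pd^2+(aq) + 2 In(s) → 3 Pd(s) + 2 In^3+(aq), so Q = [In^3+(aq)]^2 / [Pd^2+(aq)]^3 = 1.49 and log Q = 0.175.
E = E° − (0.0591/n)·log Q = +1.244 − (0.0591/6)(0.175) = +1.24 V.

+1.24 V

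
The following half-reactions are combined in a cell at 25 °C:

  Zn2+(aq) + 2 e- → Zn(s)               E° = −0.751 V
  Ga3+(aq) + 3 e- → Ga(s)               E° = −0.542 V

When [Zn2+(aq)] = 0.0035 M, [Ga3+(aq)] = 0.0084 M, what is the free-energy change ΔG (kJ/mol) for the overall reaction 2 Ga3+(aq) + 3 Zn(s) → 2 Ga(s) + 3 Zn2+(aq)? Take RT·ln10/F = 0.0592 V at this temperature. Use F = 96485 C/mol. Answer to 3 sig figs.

With Ga³⁺/Ga reduced at the cathode, E°cell = −0.542 − (−0.751) = +0.209 V and n = 6.
Q = [Zn2+(aq)]^3 / [Ga3+(aq)]^2 = 0.000608, so log Q = −3.216 and E = +0.209 − (0.0592/6)(−3.216) = +0.2407 V.
Then ΔG = −nFE = −6 × 96485 × +0.2407 J/mol = −139 kJ/mol.

−139 kJ/mol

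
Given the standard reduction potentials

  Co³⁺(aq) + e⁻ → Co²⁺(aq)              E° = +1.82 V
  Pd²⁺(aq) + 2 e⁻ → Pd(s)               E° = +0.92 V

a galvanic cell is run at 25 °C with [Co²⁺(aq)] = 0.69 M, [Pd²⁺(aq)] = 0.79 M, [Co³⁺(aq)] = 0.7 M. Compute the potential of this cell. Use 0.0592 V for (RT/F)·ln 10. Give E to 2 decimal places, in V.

The Co³⁺/Co²⁺ couple has the more positive E°, so it is the cathode; Pd²⁺/Pd is the anode.
The standard potential is +1.82 − (+0.92) = +0.90 V and the balanced reaction transfers n = 2 electrons.
For the overall reaction 2 Co³⁺(aq) + Pd(s) → 2 Co²⁺(aq) + Pd²⁺(aq), Q = ([Co²⁺(aq)]^2·[Pd²⁺(aq)]) / [Co³⁺(aq)]^2 = 0.768, giving log Q = −0.115.
E = E° − (0.0592/n)·log Q = +0.90 − (0.0592/2)(−0.115) = +0.90 V.

+0.90 V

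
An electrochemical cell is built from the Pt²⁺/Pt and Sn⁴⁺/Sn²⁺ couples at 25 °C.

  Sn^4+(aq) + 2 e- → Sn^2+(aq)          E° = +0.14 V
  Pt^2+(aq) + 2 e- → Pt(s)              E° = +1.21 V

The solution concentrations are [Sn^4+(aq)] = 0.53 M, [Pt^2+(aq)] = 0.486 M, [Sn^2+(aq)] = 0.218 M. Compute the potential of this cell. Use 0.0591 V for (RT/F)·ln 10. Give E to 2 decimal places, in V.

+1.05 V

Pt²⁺/Pt is reduced (cathode, E° = +1.21 V) and Sn⁴⁺/Sn²⁺ is oxidized (anode).
The standard potential is +1.21 − (+0.14) = +1.07 V and the balanced reaction transfers n = 2 electrons.
Balancing gives Pt^2+(aq) + Sn^2+(aq) → Pt(s) + Sn^4+(aq); hence Q = [Sn^4+(aq)] / ([Pt^2+(aq)]·[Sn^2+(aq)]) = 5 (log Q = 0.699).
E = E° − (0.0591/n)·log Q = +1.07 − (0.0591/2)(0.699) = +1.05 V.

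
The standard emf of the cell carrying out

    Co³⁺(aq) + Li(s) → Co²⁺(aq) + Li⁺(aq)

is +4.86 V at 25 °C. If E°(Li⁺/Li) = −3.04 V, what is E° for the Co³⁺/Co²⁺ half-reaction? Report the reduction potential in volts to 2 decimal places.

In the reaction as written the Co³⁺/Co²⁺ couple is reduced (cathode) and Li⁺/Li is oxidized (anode), so E°cell = E°(Co³⁺/Co²⁺) − E°(Li⁺/Li).
E°(Co³⁺/Co²⁺) = E°cell + E°(anode) = +4.86 + (−3.04) = +1.82 V.

+1.82 V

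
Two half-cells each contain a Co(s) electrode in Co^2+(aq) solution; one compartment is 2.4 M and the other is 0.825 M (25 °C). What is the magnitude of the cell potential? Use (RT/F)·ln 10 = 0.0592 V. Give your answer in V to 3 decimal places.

For a concentration cell E°cell = 0, since both electrodes use the same couple.
The compartment with the higher Co^2+(aq) concentration (2.4 M) acts as the cathode; ions are reduced there and produced at the dilute (0.825 M) anode.
With n = 2, Ecell = −(0.0592/2)·log([dilute]/[conc]) = −(0.0592/2)·log(0.825/2.4) = +0.014 V.

0.014 V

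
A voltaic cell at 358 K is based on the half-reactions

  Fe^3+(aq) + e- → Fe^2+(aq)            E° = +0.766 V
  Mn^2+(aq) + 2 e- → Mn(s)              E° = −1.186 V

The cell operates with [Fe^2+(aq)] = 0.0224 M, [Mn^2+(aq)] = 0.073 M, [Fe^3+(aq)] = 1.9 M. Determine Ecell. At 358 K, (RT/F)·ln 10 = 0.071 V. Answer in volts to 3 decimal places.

+2.129 V

Fe³⁺/Fe²⁺ is reduced (cathode, E° = +0.766 V) and Mn²⁺/Mn is oxidized (anode).
E°cell = E°cat − E°an = +0.766 − (−1.186) = +1.952 V; n = 2.
The balanced reaction is 2 Fe^3+(aq) + Mn(s) → 2 Fe^2+(aq) + Mn^2+(aq), so Q = ([Fe^2+(aq)]^2·[Mn^2+(aq)]) / [Fe^3+(aq)]^2 = 1.01×10^−5 and log Q = −4.994.
By the Nernst equation, E = +1.952 − (0.071/2)·(−4.994) = +2.129 V.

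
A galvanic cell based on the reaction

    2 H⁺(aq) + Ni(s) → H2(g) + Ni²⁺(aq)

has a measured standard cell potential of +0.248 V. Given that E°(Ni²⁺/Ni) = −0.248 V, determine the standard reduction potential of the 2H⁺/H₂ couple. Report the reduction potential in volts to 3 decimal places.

In the reaction as written the 2H⁺/H₂ couple is reduced (cathode) and Ni²⁺/Ni is oxidized (anode), so E°cell = E°(2H⁺/H₂) − E°(Ni²⁺/Ni).
E°(2H⁺/H₂) = E°cell + E°(anode) = +0.248 + (−0.248) = +0.000 V.

+0.000 V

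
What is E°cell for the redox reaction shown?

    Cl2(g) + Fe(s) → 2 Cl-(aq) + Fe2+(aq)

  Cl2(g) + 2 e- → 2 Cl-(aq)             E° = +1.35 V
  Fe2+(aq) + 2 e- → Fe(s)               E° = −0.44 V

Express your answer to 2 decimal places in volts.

Cl2(g) gains electrons, so the Cl₂/Cl⁻ couple is the cathode; the Fe²⁺/Fe couple is the anode.
E°cell = E°(cathode) − E°(anode) = +1.35 − (−0.44) = +1.79 V.

+1.79 V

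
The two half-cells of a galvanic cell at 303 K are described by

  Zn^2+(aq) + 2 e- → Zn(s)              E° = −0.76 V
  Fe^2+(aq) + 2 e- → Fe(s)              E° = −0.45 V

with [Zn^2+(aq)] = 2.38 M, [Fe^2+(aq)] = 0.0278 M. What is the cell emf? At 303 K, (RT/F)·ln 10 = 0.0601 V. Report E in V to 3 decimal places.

The Fe²⁺/Fe couple has the more positive E°, so it is the cathode; Zn²⁺/Zn is the anode.
The standard potential is −0.45 − (−0.76) = +0.31 V and the balanced reaction transfers n = 2 electrons.
Balancing gives Fe^2+(aq) + Zn(s) → Fe(s) + Zn^2+(aq); hence Q = [Zn^2+(aq)] / [Fe^2+(aq)] = 85.6 (log Q = 1.933).
Applying E = E° − (RT ln10/nF)·log Q gives +0.31 − (0.0601/2)(1.933) = +0.252 V.

+0.252 V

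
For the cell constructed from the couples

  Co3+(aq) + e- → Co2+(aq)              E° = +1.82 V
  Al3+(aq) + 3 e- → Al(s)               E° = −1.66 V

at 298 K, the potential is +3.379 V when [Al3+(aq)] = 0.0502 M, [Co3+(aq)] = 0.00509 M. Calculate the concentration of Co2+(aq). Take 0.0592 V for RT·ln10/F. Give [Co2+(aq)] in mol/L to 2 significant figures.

The Co³⁺/Co²⁺ couple has the larger reduction potential, so it is the cathode: E°cell = +1.82 − (−1.66) = +3.48 V and n = 3.
Since E = E° − (0.0592/n)·log Q, log Q = n(E° − E)/0.0592 = 5.118.
The balanced reaction is 3 Co3+(aq) + Al(s) → 3 Co2+(aq) + Al3+(aq), so Q = ([Co2+(aq)]^3·[Al3+(aq)]) / [Co3+(aq)]^3.
Solving for the unknown gives log [Co2+(aq)] = −0.154, so [Co2+(aq)] ≈ 0.70 M.

0.70 M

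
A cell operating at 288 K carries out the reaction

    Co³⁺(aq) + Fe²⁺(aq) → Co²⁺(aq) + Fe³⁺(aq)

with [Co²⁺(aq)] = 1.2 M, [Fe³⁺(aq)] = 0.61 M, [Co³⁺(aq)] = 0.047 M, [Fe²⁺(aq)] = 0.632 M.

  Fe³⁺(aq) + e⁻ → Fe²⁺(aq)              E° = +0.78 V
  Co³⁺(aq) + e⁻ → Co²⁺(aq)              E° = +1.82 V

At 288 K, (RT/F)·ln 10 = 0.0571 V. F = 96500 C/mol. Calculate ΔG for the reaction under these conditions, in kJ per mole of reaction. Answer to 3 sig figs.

−92.7 kJ/mol

The standard cell potential is +1.82 − (+0.78) = +1.04 V, with n = 1 electron in the balanced equation.
Here Q = ([Co²⁺(aq)]·[Fe³⁺(aq)]) / ([Co³⁺(aq)]·[Fe²⁺(aq)]) = 24.6 (log Q = 1.392), giving E = +1.04 − (0.0571/1)·(1.392) = +0.9605 V.
ΔG = −nFE = −(1)(96500)(+0.9605) J/mol = −92.7 kJ/mol.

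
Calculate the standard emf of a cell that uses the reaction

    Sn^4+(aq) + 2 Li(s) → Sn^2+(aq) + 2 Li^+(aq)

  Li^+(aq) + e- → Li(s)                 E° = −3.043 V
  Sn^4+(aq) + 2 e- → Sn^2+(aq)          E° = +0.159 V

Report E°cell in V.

+3.202 V

Sn^4+(aq) gains electrons, so the Sn⁴⁺/Sn²⁺ couple is the cathode; the Li⁺/Li couple is the anode.
E°cell = E°(cathode) − E°(anode) = +0.159 − (−3.043) = +3.202 V.
The positive value indicates the reaction is spontaneous as written.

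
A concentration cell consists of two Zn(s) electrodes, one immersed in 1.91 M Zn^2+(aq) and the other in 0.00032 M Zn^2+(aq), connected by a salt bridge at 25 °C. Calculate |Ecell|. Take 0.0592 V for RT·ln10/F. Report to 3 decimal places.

0.112 V

For a concentration cell E°cell = 0, since both electrodes use the same couple.
The compartment with the higher Zn^2+(aq) concentration (1.91 M) acts as the cathode; ions are reduced there and produced at the dilute (0.00032 M) anode.
With n = 2, Ecell = −(0.0592/2)·log([dilute]/[conc]) = −(0.0592/2)·log(0.00032/1.91) = +0.112 V.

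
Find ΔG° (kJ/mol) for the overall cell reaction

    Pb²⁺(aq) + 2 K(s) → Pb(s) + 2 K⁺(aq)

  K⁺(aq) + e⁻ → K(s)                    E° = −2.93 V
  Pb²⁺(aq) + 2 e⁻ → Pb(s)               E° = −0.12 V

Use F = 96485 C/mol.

−542 kJ/mol

In the reaction as written Pb²⁺(aq) is reduced, so the Pb²⁺/Pb couple is the cathode and K⁺/K is the anode.
E°cell = −0.12 − (−2.93) = +2.81 V; balancing electrons gives n = 2.
ΔG° = −nFE°cell = −(2)(96485)(+2.81) J/mol = −542 kJ/mol.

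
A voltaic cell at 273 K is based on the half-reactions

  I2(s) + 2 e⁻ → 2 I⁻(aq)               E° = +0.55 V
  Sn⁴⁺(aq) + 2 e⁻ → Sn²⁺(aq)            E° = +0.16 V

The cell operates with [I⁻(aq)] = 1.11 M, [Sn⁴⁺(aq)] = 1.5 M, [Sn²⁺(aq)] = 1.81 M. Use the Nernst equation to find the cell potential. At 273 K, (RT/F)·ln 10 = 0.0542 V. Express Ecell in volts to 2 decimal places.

Since E°(I₂/I⁻) > E°(Sn⁴⁺/Sn²⁺), I₂/I⁻ serves as the cathode.
E°cell = E°cat − E°an = +0.55 − (+0.16) = +0.39 V; n = 2.
Balancing gives I2(s) + Sn²⁺(aq) → 2 I⁻(aq) + Sn⁴⁺(aq); hence Q = ([I⁻(aq)]^2·[Sn⁴⁺(aq)]) / [Sn²⁺(aq)] = 1.02 (log Q = 0.009).
By the Nernst equation, E = +0.39 − (0.0542/2)·(0.009) = +0.39 V.

+0.39 V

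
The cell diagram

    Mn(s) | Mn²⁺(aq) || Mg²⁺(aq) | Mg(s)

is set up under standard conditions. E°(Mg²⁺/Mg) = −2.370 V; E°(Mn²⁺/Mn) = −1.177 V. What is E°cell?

By convention the left-hand electrode in cell notation is the anode (oxidation) and the right-hand electrode is the cathode (reduction).
E°cell = E°(right) − E°(left) = −2.370 − (−1.177) = −1.193 V.
The negative sign shows that, as written, the cell would require an external voltage to drive the reaction.

−1.193 V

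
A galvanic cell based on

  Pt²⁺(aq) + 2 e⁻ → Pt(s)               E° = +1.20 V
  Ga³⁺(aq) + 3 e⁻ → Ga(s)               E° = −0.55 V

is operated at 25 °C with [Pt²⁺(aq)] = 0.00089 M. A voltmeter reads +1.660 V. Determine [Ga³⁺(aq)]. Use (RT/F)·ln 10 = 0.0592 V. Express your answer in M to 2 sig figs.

0.97 M

The Pt²⁺/Pt couple has the larger reduction potential, so it is the cathode: E°cell = +1.20 − (−0.55) = +1.75 V and n = 6.
From the Nernst equation, log Q = n(E° − E)/0.0592 = 6·(+1.75 − (+1.660))/0.0592 = 9.122.
For 3 Pt²⁺(aq) + 2 Ga(s) → 3 Pt(s) + 2 Ga³⁺(aq), the reaction quotient is Q = [Ga³⁺(aq)]^2 / [Pt²⁺(aq)]^3.
Substituting the known concentrations and solving, log [Ga³⁺(aq)] = −0.015 and [Ga³⁺(aq)] = 0.97 M.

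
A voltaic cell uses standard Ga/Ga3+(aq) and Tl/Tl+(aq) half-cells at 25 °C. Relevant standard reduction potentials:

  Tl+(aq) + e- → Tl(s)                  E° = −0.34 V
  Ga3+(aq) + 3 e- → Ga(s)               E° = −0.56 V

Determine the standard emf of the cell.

+0.22 V

Of the two couples in this cell, the one with the more positive reduction potential is reduced at the cathode: here that is Tl⁺/Tl (−0.34 V); Ga³⁺/Ga (−0.56 V) is the anode.
E°cell = E°(cathode) − E°(anode) = −0.34 − (−0.56) = +0.22 V.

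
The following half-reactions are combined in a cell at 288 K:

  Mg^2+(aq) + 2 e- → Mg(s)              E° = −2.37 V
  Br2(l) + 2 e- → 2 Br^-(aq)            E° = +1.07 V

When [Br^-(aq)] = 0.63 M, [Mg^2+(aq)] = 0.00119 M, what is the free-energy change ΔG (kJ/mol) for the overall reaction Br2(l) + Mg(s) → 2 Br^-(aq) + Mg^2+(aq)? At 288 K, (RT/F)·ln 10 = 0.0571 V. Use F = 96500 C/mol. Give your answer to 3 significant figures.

−682 kJ/mol

E°cell = +1.07 − (−2.37) = +3.44 V; the balanced reaction transfers n = 2 electrons.
The reaction quotient is [Br^-(aq)]^2·[Mg^2+(aq)] = 0.000472; by Nernst, E = +3.44 − (0.0571/2)(−3.326) = +3.5350 V.
Then ΔG = −nFE = −2 × 96500 × +3.5350 J/mol = −682 kJ/mol.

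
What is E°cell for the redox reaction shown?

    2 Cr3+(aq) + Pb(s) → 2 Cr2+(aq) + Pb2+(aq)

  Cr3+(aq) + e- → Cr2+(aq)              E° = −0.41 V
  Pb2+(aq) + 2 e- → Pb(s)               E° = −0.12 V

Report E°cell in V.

In the reaction as written, Cr3+(aq) is reduced (cathode) and Pb2+(aq) is produced by oxidation at the anode.
E°cell = E°(cathode) − E°(anode) = −0.41 − (−0.12) = −0.29 V.
The negative E°cell means the reaction is non-spontaneous in the direction written.

−0.29 V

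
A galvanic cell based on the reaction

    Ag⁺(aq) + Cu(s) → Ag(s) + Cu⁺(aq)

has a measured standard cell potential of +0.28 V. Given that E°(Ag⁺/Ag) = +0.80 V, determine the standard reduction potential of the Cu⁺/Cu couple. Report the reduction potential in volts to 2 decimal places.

In the reaction as written the Ag⁺/Ag couple is reduced (cathode) and Cu⁺/Cu is oxidized (anode), so E°cell = E°(Ag⁺/Ag) − E°(Cu⁺/Cu).
E°(Cu⁺/Cu) = E°(cathode) − E°cell = +0.80 − (+0.28) = +0.52 V.

+0.52 V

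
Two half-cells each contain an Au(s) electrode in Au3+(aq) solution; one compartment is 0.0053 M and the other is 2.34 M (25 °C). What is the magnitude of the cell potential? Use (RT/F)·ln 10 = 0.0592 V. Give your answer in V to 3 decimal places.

0.052 V

For a concentration cell E°cell = 0, since both electrodes use the same couple.
The compartment with the higher Au3+(aq) concentration (2.34 M) acts as the cathode; ions are reduced there and produced at the dilute (0.0053 M) anode.
With n = 3, Ecell = −(0.0592/3)·log([dilute]/[conc]) = −(0.0592/3)·log(0.0053/2.34) = +0.052 V.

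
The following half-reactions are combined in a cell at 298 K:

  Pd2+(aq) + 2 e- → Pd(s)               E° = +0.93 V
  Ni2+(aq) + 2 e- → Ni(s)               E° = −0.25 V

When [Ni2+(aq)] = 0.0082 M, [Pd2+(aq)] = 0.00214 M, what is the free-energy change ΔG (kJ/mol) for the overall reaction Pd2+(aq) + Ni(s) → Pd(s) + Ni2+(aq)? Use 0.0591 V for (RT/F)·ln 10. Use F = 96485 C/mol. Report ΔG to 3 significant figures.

−224 kJ/mol

With Pd²⁺/Pd reduced at the cathode, E°cell = +0.93 − (−0.25) = +1.18 V and n = 2.
Here Q = [Ni2+(aq)] / [Pd2+(aq)] = 3.83 (log Q = 0.583), giving E = +1.18 − (0.0591/2)·(0.583) = +1.1628 V.
ΔG = −nFE = −(2)(96485)(+1.1628) J/mol = −224 kJ/mol.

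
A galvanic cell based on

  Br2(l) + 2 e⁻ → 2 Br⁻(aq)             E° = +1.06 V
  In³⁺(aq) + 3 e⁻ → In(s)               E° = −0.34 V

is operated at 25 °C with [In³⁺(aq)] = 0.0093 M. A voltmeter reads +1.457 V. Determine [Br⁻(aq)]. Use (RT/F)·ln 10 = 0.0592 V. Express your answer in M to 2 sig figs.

0.52 M

The Br₂/Br⁻ couple has the larger reduction potential, so it is the cathode: E°cell = +1.06 − (−0.34) = +1.40 V and n = 6.
Since E = E° − (0.0592/n)·log Q, log Q = n(E° − E)/0.0592 = −5.777.
The balanced reaction is 3 Br2(l) + 2 In(s) → 6 Br⁻(aq) + 2 In³⁺(aq), so Q = [Br⁻(aq)]^6·[In³⁺(aq)]^2.
Substituting the known concentrations and solving, log [Br⁻(aq)] = −0.286 and [Br⁻(aq)] = 0.52 M.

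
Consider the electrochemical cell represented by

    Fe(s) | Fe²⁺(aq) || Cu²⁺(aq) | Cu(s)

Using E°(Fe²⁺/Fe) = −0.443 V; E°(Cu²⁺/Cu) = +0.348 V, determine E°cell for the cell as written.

+0.791 V

By convention the left-hand electrode in cell notation is the anode (oxidation) and the right-hand electrode is the cathode (reduction).
E°cell = E°(right) − E°(left) = +0.348 − (−0.443) = +0.791 V.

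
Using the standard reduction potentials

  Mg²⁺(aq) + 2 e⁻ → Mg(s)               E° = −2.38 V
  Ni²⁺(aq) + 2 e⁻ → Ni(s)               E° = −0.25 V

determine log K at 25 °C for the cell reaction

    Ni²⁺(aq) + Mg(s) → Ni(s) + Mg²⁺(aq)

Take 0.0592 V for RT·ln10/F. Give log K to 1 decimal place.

log K = 72.0

The Ni²⁺/Ni couple is reduced (cathode); E°cell = −0.25 − (−2.38) = +2.13 V with n = 2.
At equilibrium E = 0, so log K = nE°cell / 0.0592 = (2)(+2.13) / 0.0592 = 72.0.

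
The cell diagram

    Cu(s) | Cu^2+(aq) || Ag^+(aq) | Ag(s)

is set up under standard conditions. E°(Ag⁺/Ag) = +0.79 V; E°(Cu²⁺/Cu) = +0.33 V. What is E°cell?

By convention the left-hand electrode in cell notation is the anode (oxidation) and the right-hand electrode is the cathode (reduction).
E°cell = E°(right) − E°(left) = +0.79 − (+0.33) = +0.46 V.

+0.46 V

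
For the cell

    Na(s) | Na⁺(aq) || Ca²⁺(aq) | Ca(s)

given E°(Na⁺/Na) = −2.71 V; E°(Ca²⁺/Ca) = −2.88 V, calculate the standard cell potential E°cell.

By convention the left-hand electrode in cell notation is the anode (oxidation) and the right-hand electrode is the cathode (reduction).
E°cell = E°(right) − E°(left) = −2.88 − (−2.71) = −0.17 V.
The negative sign shows that, as written, the cell would require an external voltage to drive the reaction.

−0.17 V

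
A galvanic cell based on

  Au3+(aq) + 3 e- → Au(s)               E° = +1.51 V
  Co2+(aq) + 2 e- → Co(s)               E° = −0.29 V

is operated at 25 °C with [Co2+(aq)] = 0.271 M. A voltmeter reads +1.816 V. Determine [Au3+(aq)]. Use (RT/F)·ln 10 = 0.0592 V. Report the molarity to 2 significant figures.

Au³⁺/Au is the cathode (higher E°); E°cell = +1.51 − (−0.29) = +1.80 V with n = 6.
Since E = E° − (0.0592/n)·log Q, log Q = n(E° − E)/0.0592 = −1.622.
The balanced reaction is 2 Au3+(aq) + 3 Co(s) → 2 Au(s) + 3 Co2+(aq), so Q = [Co2+(aq)]^3 / [Au3+(aq)]^2.
Isolating [Au3+(aq)] in Q = 10^{−1.622} yields log [Au3+(aq)] = −0.040, i.e. 0.91 M.

0.91 M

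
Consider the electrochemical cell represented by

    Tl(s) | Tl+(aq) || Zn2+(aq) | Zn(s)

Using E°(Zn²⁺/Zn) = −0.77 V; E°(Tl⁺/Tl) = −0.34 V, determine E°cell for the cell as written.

By convention the left-hand electrode in cell notation is the anode (oxidation) and the right-hand electrode is the cathode (reduction).
E°cell = E°(right) − E°(left) = −0.77 − (−0.34) = −0.43 V.
The negative sign shows that, as written, the cell would require an external voltage to drive the reaction.

−0.43 V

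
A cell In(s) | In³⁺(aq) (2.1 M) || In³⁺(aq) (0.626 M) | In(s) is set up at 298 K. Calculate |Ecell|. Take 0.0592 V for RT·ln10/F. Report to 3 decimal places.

0.010 V

For a concentration cell E°cell = 0, since both electrodes use the same couple.
The compartment with the higher In³⁺(aq) concentration (2.1 M) acts as the cathode; ions are reduced there and produced at the dilute (0.626 M) anode.
With n = 3, Ecell = −(0.0592/3)·log([dilute]/[conc]) = −(0.0592/3)·log(0.626/2.1) = +0.010 V.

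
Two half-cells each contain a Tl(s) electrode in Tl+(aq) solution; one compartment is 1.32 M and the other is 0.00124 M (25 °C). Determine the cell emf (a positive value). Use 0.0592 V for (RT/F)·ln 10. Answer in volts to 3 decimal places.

For a concentration cell E°cell = 0, since both electrodes use the same couple.
The compartment with the higher Tl+(aq) concentration (1.32 M) acts as the cathode; ions are reduced there and produced at the dilute (0.00124 M) anode.
With n = 1, Ecell = −(0.0592/1)·log([dilute]/[conc]) = −(0.0592/1)·log(0.00124/1.32) = +0.179 V.

0.179 V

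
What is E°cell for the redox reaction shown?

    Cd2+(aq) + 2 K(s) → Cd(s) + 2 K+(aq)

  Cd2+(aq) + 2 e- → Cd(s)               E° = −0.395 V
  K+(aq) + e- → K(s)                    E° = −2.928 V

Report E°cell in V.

+2.533 V

In the reaction as written, Cd2+(aq) is reduced (cathode) and K+(aq) is produced by oxidation at the anode.
E°cell = E°(cathode) − E°(anode) = −0.395 − (−2.928) = +2.533 V.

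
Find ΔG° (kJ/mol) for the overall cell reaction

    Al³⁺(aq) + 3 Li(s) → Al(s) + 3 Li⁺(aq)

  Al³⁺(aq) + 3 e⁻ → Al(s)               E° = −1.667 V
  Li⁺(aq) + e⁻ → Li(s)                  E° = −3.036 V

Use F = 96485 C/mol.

−396 kJ/mol

In the reaction as written Al³⁺(aq) is reduced, so the Al³⁺/Al couple is the cathode and Li⁺/Li is the anode.
E°cell = −1.667 − (−3.036) = +1.369 V; balancing electrons gives n = 3.
ΔG° = −nFE°cell = −(3)(96485)(+1.369) J/mol = −396 kJ/mol.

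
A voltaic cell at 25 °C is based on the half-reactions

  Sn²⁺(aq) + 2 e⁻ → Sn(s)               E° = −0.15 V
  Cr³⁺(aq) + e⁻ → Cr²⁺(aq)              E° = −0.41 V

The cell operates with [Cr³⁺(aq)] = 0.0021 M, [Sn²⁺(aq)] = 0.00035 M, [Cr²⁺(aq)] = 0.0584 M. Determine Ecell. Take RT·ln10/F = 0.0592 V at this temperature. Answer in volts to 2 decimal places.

+0.24 V

Since E°(Sn²⁺/Sn) > E°(Cr³⁺/Cr²⁺), Sn²⁺/Sn serves as the cathode.
E°cell = E°cat − E°an = −0.15 − (−0.41) = +0.26 V; n = 2.
Balancing gives Sn²⁺(aq) + 2 Cr²⁺(aq) → Sn(s) + 2 Cr³⁺(aq); hence Q = [Cr³⁺(aq)]^2 / ([Sn²⁺(aq)]·[Cr²⁺(aq)]^2) = 3.69 (log Q = 0.568).
Applying E = E° − (RT ln10/nF)·log Q gives +0.26 − (0.0592/2)(0.568) = +0.24 V.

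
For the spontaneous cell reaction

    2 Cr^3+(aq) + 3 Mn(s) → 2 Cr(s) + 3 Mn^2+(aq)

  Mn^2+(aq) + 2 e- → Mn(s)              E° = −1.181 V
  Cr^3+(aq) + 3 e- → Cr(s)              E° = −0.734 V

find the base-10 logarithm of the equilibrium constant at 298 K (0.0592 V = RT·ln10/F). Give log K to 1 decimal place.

log K = 45.3

The Cr³⁺/Cr couple is reduced (cathode); E°cell = −0.734 − (−1.181) = +0.447 V with n = 6.
At equilibrium E = 0, so log K = nE°cell / 0.0592 = (6)(+0.447) / 0.0592 = 45.3.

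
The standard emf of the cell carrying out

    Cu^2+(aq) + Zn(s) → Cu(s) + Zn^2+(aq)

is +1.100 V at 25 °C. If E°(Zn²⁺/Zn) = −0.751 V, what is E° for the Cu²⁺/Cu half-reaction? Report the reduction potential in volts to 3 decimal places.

+0.349 V

In the reaction as written the Cu²⁺/Cu couple is reduced (cathode) and Zn²⁺/Zn is oxidized (anode), so E°cell = E°(Cu²⁺/Cu) − E°(Zn²⁺/Zn).
E°(Cu²⁺/Cu) = E°cell + E°(anode) = +1.100 + (−0.751) = +0.349 V.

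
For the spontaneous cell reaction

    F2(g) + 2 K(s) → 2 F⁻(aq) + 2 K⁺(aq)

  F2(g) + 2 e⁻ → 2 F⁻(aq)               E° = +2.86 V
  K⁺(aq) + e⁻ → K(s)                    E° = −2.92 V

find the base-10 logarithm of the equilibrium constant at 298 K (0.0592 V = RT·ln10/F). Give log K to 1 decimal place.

The F₂/F⁻ couple is reduced (cathode); E°cell = +2.86 − (−2.92) = +5.78 V with n = 2.
At equilibrium E = 0, so log K = nE°cell / 0.0592 = (2)(+5.78) / 0.0592 = 195.3.

log K = 195.3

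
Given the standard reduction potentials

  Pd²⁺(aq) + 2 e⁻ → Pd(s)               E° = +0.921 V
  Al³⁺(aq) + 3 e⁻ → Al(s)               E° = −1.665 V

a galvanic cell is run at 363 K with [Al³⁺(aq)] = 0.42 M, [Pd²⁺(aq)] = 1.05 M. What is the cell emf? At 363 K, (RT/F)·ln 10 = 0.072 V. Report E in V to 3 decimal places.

Since E°(Pd²⁺/Pd) > E°(Al³⁺/Al), Pd²⁺/Pd serves as the cathode.
E°cell = +0.921 − (−1.665) = +2.586 V, with n = 6 electrons transferred.
The balanced reaction is 3 Pd²⁺(aq) + 2 Al(s) → 3 Pd(s) + 2 Al³⁺(aq), so Q = [Al³⁺(aq)]^2 / [Pd²⁺(aq)]^3 = 0.152 and log Q = −0.817.
Applying E = E° − (RT ln10/nF)·log Q gives +2.586 − (0.072/6)(−0.817) = +2.596 V.

+2.596 V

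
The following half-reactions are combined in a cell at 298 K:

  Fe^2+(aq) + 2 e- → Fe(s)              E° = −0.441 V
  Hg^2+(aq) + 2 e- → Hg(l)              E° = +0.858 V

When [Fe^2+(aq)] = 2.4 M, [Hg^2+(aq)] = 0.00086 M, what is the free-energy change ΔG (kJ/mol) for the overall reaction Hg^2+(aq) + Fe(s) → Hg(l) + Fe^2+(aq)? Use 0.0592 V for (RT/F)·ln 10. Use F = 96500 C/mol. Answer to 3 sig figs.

−231 kJ/mol

The standard cell potential is +0.858 − (−0.441) = +1.299 V, with n = 2 electrons in the balanced equation.
Q = [Fe^2+(aq)] / [Hg^2+(aq)] = 2.79×10^3, so log Q = 3.446 and E = +1.299 − (0.0592/2)(3.446) = +1.1970 V.
ΔG = −nFE = −(2)(96500)(+1.1970) J/mol = −231 kJ/mol.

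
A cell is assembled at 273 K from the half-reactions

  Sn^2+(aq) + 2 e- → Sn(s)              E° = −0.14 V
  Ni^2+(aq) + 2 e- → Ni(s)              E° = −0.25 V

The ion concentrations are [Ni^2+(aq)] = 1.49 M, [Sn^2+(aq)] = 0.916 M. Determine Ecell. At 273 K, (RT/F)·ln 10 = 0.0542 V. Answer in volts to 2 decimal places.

+0.10 V

Sn²⁺/Sn is reduced (cathode, E° = −0.14 V) and Ni²⁺/Ni is oxidized (anode).
E°cell = −0.14 − (−0.25) = +0.11 V, with n = 2 electrons transferred.
Balancing gives Sn^2+(aq) + Ni(s) → Sn(s) + Ni^2+(aq); hence Q = [Ni^2+(aq)] / [Sn^2+(aq)] = 1.63 (log Q = 0.211).
E = E° − (0.0542/n)·log Q = +0.11 − (0.0542/2)(0.211) = +0.10 V.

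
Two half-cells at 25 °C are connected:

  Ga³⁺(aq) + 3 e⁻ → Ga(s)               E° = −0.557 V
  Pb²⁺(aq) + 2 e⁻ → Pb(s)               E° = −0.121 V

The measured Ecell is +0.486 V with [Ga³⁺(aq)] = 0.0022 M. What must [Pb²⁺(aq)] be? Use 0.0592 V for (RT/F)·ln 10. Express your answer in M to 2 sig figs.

0.83 M

The Pb²⁺/Pb couple has the larger reduction potential, so it is the cathode: E°cell = −0.121 − (−0.557) = +0.436 V and n = 6.
Rearranging E = E° − (0.0592/n)·log Q gives log Q = 6(+0.436 − (+0.486))/0.0592 = −5.068.
The balanced reaction is 3 Pb²⁺(aq) + 2 Ga(s) → 3 Pb(s) + 2 Ga³⁺(aq), so Q = [Ga³⁺(aq)]^2 / [Pb²⁺(aq)]^3.
Substituting the known concentrations and solving, log [Pb²⁺(aq)] = −0.082 and [Pb²⁺(aq)] = 0.83 M.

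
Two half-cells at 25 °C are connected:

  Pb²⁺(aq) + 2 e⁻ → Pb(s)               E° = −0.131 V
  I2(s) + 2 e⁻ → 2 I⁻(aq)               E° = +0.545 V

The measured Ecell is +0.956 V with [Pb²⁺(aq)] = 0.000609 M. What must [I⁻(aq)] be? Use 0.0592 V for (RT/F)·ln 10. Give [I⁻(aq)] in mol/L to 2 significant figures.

0.00076 M

The I₂/I⁻ couple has the larger reduction potential, so it is the cathode: E°cell = +0.545 − (−0.131) = +0.676 V and n = 2.
From the Nernst equation, log Q = n(E° − E)/0.0592 = 2·(+0.676 − (+0.956))/0.0592 = −9.459.
Balancing electrons gives I2(s) + Pb(s) → 2 I⁻(aq) + Pb²⁺(aq); thus Q = [I⁻(aq)]^2·[Pb²⁺(aq)].
Substituting the known concentrations and solving, log [I⁻(aq)] = −3.122 and [I⁻(aq)] = 0.00076 M.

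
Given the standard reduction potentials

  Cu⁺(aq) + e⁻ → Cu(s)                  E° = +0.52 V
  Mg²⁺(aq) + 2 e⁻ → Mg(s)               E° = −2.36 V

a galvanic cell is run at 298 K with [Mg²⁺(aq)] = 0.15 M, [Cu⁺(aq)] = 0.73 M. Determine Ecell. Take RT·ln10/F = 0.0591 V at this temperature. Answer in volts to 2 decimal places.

Since E°(Cu⁺/Cu) > E°(Mg²⁺/Mg), Cu⁺/Cu serves as the cathode.
The standard potential is +0.52 − (−2.36) = +2.88 V and the balanced reaction transfers n = 2 electrons.
For the overall reaction 2 Cu⁺(aq) + Mg(s) → 2 Cu(s) + Mg²⁺(aq), Q = [Mg²⁺(aq)] / [Cu⁺(aq)]^2 = 0.281, giving log Q = −0.551.
E = E° − (0.0591/n)·log Q = +2.88 − (0.0591/2)(−0.551) = +2.90 V.

+2.90 V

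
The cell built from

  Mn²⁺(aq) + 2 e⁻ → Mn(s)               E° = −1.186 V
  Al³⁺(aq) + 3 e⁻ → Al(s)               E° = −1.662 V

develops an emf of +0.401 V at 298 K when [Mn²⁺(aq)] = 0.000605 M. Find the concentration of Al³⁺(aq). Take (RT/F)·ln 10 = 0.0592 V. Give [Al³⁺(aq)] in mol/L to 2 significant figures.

0.094 M

The Mn²⁺/Mn couple has the larger reduction potential, so it is the cathode: E°cell = −1.186 − (−1.662) = +0.476 V and n = 6.
Since E = E° − (0.0592/n)·log Q, log Q = n(E° − E)/0.0592 = 7.601.
Balancing electrons gives 3 Mn²⁺(aq) + 2 Al(s) → 3 Mn(s) + 2 Al³⁺(aq); thus Q = [Al³⁺(aq)]^2 / [Mn²⁺(aq)]^3.
Isolating [Al³⁺(aq)] in Q = 10^{7.601} yields log [Al³⁺(aq)] = −1.027, i.e. 0.094 M.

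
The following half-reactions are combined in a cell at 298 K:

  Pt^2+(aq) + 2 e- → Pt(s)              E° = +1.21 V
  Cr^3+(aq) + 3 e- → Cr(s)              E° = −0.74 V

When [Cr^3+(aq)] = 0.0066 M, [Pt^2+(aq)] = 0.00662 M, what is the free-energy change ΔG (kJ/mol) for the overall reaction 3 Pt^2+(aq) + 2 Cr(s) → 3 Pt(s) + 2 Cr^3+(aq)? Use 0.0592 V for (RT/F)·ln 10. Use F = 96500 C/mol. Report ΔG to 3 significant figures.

E°cell = +1.21 − (−0.74) = +1.95 V; the balanced reaction transfers n = 6 electrons.
The reaction quotient is [Cr^3+(aq)]^2 / [Pt^2+(aq)]^3 = 150; by Nernst, E = +1.95 − (0.0592/6)(2.177) = +1.9285 V.
Then ΔG = −nFE = −6 × 96500 × +1.9285 J/mol = −1120 kJ/mol.

−1120 kJ/mol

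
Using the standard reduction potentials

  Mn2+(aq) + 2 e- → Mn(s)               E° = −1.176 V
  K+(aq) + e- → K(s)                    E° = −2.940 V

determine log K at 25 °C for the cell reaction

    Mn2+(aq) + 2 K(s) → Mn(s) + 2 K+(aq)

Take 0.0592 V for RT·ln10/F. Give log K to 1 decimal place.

The Mn²⁺/Mn couple is reduced (cathode); E°cell = −1.176 − (−2.940) = +1.764 V with n = 2.
At equilibrium E = 0, so log K = nE°cell / 0.0592 = (2)(+1.764) / 0.0592 = 59.6.

log K = 59.6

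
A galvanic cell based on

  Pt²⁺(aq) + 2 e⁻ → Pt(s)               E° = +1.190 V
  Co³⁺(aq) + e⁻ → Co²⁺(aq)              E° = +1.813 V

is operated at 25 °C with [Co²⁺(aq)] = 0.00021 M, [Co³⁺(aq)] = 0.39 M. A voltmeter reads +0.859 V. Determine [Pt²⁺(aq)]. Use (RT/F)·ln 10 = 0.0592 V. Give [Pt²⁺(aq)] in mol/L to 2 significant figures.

With Co³⁺/Co²⁺ at the cathode and Pt²⁺/Pt at the anode, E°cell = +1.813 − (+1.190) = +0.623 V (n = 2).
Since E = E° − (0.0592/n)·log Q, log Q = n(E° − E)/0.0592 = −7.973.
Balancing electrons gives 2 Co³⁺(aq) + Pt(s) → 2 Co²⁺(aq) + Pt²⁺(aq); thus Q = ([Co²⁺(aq)]^2·[Pt²⁺(aq)]) / [Co³⁺(aq)]^2.
Substituting the known concentrations and solving, log [Pt²⁺(aq)] = −1.435 and [Pt²⁺(aq)] = 0.037 M.

0.037 M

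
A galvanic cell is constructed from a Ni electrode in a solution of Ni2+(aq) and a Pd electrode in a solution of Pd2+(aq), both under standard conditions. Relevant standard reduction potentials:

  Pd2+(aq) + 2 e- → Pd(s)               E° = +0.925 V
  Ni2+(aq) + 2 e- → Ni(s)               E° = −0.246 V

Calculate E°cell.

The Pd²⁺/Pd couple has the higher E°, so Pd ion is reduced (cathode) and Ni is oxidized (anode).
E°cell = E°(cathode) − E°(anode) = +0.925 − (−0.246) = +1.171 V.

+1.171 V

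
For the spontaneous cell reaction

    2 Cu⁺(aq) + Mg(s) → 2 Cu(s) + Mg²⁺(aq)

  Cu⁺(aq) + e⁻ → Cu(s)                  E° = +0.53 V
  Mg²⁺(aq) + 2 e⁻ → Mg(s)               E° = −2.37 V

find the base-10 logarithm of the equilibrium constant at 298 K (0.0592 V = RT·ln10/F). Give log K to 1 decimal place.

log K = 98.0

The Cu⁺/Cu couple is reduced (cathode); E°cell = +0.53 − (−2.37) = +2.90 V with n = 2.
At equilibrium E = 0, so log K = nE°cell / 0.0592 = (2)(+2.90) / 0.0592 = 98.0.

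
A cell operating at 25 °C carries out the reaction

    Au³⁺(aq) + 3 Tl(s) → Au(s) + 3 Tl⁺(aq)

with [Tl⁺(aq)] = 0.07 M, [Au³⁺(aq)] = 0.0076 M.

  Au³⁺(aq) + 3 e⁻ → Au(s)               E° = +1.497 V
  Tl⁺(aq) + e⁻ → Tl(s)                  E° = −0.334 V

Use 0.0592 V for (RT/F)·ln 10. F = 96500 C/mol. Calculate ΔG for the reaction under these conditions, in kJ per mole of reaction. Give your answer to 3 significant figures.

With Au³⁺/Au reduced at the cathode, E°cell = +1.497 − (−0.334) = +1.831 V and n = 3.
Q = [Tl⁺(aq)]^3 / [Au³⁺(aq)] = 0.0451, so log Q = −1.346 and E = +1.831 − (0.0592/3)(−1.346) = +1.8576 V.
Finally ΔG = −nFE = −(3)(96500 C/mol)(+1.8576 V) = −538 kJ/mol.

−538 kJ/mol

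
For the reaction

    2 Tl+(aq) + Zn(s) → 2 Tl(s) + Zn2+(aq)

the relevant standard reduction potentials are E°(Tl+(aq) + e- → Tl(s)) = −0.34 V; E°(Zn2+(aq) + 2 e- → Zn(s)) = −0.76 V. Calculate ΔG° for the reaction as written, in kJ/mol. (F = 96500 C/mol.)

In the reaction as written Tl+(aq) is reduced, so the Tl⁺/Tl couple is the cathode and Zn²⁺/Zn is the anode.
E°cell = −0.34 − (−0.76) = +0.42 V; balancing electrons gives n = 2.
ΔG° = −nFE°cell = −(2)(96500)(+0.42) J/mol = −81.1 kJ/mol.

−81.1 kJ/mol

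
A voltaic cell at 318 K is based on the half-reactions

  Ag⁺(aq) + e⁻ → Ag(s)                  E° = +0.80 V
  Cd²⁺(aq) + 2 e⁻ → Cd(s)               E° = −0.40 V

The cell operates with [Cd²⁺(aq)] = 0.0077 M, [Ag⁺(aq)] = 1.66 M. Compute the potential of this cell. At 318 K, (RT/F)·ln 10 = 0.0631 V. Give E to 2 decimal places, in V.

+1.28 V

The Ag⁺/Ag couple has the more positive E°, so it is the cathode; Cd²⁺/Cd is the anode.
The standard potential is +0.80 − (−0.40) = +1.20 V and the balanced reaction transfers n = 2 electrons.
Balancing gives 2 Ag⁺(aq) + Cd(s) → 2 Ag(s) + Cd²⁺(aq); hence Q = [Cd²⁺(aq)] / [Ag⁺(aq)]^2 = 0.00279 (log Q = −2.554).
By the Nernst equation, E = +1.20 − (0.0631/2)·(−2.554) = +1.28 V.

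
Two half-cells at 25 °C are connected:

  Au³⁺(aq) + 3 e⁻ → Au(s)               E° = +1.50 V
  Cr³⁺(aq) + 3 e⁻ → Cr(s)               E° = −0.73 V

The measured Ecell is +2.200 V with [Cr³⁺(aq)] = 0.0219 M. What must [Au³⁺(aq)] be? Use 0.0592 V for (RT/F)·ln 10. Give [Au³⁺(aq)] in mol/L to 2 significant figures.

0.00066 M

The Au³⁺/Au couple has the larger reduction potential, so it is the cathode: E°cell = +1.50 − (−0.73) = +2.23 V and n = 3.
From the Nernst equation, log Q = n(E° − E)/0.0592 = 3·(+2.23 − (+2.200))/0.0592 = 1.520.
The balanced reaction is Au³⁺(aq) + Cr(s) → Au(s) + Cr³⁺(aq), so Q = [Cr³⁺(aq)] / [Au³⁺(aq)].
Solving for the unknown gives log [Au³⁺(aq)] = −3.180, so [Au³⁺(aq)] ≈ 0.00066 M.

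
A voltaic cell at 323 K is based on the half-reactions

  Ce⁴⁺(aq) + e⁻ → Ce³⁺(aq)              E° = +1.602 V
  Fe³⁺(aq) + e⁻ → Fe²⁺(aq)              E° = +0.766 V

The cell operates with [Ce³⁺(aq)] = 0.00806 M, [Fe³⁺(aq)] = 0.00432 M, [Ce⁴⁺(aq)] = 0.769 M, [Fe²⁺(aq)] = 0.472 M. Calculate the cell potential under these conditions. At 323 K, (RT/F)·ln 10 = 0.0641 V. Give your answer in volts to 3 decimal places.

+1.094 V

Since E°(Ce⁴⁺/Ce³⁺) > E°(Fe³⁺/Fe²⁺), Ce⁴⁺/Ce³⁺ serves as the cathode.
The standard potential is +1.602 − (+0.766) = +0.836 V and the balanced reaction transfers n = 1 electron.
For the overall reaction Ce⁴⁺(aq) + Fe²⁺(aq) → Ce³⁺(aq) + Fe³⁺(aq), Q = ([Ce³⁺(aq)]·[Fe³⁺(aq)]) / ([Ce⁴⁺(aq)]·[Fe²⁺(aq)]) = 9.59×10^−5, giving log Q = −4.018.
Applying E = E° − (RT ln10/nF)·log Q gives +0.836 − (0.0641/1)(−4.018) = +1.094 V.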